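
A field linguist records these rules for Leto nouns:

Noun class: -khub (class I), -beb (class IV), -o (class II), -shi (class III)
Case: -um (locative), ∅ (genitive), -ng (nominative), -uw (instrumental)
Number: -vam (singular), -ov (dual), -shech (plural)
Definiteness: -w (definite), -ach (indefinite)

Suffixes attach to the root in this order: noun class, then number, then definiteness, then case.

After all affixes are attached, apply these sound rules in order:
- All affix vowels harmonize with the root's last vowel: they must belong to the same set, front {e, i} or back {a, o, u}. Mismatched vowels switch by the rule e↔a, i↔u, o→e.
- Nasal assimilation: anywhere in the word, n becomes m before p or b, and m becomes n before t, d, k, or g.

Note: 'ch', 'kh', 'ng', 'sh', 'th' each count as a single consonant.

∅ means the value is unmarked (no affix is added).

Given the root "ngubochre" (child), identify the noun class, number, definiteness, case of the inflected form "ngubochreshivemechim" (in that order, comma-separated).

class III, singular, indefinite, locative

Segment: ngubochre-shi-vam-ach-um.
noun class: -shi → class III.
number: -vam → singular.
definiteness: -ach → indefinite.
case: -um → locative.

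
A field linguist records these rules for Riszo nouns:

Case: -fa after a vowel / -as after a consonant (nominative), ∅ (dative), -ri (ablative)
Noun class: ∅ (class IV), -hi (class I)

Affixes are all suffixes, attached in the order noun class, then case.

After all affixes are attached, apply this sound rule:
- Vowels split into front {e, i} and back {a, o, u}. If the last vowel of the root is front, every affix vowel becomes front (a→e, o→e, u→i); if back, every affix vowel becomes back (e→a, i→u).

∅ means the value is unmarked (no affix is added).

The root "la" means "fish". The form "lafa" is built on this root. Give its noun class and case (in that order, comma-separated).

class IV, nominative

Segment: la-fa.
noun class: ∅ → class IV.
case: -fa/as → nominative.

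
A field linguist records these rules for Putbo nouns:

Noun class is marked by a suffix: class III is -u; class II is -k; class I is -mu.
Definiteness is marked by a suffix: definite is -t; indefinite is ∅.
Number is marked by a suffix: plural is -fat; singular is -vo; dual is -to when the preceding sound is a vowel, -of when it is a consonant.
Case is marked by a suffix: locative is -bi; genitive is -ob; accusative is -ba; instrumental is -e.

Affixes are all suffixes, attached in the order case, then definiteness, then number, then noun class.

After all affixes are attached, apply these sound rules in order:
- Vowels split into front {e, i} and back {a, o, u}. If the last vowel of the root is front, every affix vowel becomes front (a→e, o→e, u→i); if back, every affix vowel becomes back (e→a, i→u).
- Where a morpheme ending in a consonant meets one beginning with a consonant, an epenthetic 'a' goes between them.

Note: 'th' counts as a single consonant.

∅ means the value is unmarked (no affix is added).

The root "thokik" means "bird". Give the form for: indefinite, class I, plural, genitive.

thokikebafetami

Attach case genitive -ob → thokikob.
definiteness = indefinite: zero marking, form stays thokikob.
Attach number plural -fat → thokikobfat.
Attach noun class class I -mu → thokikobfatmu.
Apply vowel harmony: thokikobfatmu → thokikebfetmi.
Apply epenthesis: thokikebfetmi → thokikebafetami.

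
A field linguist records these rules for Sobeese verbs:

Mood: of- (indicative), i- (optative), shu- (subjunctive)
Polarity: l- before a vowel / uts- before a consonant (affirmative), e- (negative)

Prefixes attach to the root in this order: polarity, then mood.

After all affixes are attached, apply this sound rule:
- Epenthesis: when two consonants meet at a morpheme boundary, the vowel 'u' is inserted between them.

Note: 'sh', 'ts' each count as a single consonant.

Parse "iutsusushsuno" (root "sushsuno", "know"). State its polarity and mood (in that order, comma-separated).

Segment: i-uts-sushsuno.
polarity: l/uts- → affirmative.
mood: i- → optative.

affirmative, optative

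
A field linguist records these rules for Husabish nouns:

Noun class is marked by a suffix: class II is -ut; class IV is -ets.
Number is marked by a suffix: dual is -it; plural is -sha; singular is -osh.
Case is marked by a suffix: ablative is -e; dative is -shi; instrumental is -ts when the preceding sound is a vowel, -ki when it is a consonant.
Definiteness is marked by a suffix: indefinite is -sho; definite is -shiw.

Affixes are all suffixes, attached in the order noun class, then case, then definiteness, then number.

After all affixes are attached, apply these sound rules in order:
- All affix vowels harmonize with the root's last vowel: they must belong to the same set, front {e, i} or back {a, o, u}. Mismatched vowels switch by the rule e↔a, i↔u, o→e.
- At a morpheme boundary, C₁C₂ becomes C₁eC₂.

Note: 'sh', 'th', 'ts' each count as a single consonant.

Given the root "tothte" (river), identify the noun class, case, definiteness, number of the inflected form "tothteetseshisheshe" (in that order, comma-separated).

class IV, dative, indefinite, plural

Segment: tothte-ets-shi-sho-sha.
noun class: -ets → class IV.
case: -shi → dative.
definiteness: -sho → indefinite.
number: -sha → plural.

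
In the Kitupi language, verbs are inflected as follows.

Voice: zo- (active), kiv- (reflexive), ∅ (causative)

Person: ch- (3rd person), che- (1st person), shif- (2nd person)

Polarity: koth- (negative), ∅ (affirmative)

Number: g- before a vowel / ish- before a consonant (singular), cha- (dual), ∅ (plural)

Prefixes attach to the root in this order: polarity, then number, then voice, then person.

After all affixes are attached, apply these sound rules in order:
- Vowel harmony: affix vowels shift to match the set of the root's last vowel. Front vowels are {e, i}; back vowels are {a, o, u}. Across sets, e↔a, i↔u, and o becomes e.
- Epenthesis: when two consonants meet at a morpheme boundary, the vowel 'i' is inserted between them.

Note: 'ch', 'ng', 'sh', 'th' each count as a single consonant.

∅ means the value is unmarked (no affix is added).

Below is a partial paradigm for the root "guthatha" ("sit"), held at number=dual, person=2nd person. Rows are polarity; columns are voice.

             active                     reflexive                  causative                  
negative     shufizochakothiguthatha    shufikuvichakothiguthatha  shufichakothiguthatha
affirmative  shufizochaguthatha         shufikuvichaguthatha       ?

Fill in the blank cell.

polarity = affirmative: zero marking, form stays guthatha.
Attach number dual cha- → chaguthatha.
voice = causative: zero marking, form stays chaguthatha.
Attach person 2nd person shif- → shifchaguthatha.
Apply vowel harmony: shifchaguthatha → shufchaguthatha.
Apply epenthesis: shufchaguthatha → shufichaguthatha.

shufichaguthatha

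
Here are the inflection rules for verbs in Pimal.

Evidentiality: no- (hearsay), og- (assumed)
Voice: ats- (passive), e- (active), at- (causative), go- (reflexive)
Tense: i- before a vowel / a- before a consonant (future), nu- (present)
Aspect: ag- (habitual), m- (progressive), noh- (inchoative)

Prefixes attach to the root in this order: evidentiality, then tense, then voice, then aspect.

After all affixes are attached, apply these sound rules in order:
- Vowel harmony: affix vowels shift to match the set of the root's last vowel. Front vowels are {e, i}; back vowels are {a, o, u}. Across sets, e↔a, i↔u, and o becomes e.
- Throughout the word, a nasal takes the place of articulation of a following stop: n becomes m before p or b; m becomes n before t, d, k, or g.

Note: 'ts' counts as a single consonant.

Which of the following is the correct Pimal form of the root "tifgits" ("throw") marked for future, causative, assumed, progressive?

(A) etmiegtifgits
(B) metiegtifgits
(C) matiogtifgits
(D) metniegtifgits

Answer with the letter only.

B

Attach evidentiality assumed og- → ogtifgits.
Attach tense future i- (before vowel 'o') → iogtifgits.
Attach voice causative at- → atiogtifgits.
Attach aspect progressive m- → matiogtifgits.
Apply vowel harmony: matiogtifgits → metiegtifgits.
Nasal assimilation: no change.
So the correct form is metiegtifgits, option (B).
(D) metniegtifgits is wrong: it uses present instead of future for tense.
(C) matiogtifgits is wrong: it fails to apply the sound rule(s).
(A) etmiegtifgits is wrong: it has the affixes in the wrong order.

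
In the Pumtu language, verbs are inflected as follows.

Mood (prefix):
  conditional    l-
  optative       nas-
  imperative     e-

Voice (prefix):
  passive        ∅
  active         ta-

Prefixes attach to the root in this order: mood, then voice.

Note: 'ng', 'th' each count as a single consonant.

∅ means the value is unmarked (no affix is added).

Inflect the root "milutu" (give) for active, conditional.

talmilutu

Attach mood conditional l- → lmilutu.
Attach voice active ta- → talmilutu.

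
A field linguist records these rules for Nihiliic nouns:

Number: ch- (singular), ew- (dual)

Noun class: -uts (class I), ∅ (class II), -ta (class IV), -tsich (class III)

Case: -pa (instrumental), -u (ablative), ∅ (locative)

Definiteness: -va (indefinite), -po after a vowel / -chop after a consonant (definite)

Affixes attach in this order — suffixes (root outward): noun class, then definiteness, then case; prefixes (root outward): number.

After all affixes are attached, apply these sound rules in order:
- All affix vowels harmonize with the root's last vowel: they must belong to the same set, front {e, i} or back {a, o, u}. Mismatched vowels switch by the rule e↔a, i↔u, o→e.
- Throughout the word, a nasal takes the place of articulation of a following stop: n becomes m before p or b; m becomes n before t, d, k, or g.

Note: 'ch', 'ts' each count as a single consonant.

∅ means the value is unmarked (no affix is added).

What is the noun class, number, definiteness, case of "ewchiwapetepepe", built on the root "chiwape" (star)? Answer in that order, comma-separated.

class IV, dual, definite, instrumental

Segment: ew-chiwape-ta-po-pa.
noun class: -ta → class IV.
number: ew- → dual.
definiteness: -po/chop → definite.
case: -pa → instrumental.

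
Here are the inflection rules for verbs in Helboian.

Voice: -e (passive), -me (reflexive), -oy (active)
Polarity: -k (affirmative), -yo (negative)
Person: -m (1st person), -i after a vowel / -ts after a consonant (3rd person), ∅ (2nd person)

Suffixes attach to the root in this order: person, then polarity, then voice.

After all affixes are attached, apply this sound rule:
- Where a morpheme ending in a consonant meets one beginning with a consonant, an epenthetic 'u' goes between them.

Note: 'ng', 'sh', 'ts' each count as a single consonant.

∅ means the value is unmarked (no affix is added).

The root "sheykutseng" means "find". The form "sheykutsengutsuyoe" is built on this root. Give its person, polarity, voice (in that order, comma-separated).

Segment: sheykutseng-ts-yo-e.
person: -i/ts → 3rd person.
polarity: -yo → negative.
voice: -e → passive.

3rd person, negative, passive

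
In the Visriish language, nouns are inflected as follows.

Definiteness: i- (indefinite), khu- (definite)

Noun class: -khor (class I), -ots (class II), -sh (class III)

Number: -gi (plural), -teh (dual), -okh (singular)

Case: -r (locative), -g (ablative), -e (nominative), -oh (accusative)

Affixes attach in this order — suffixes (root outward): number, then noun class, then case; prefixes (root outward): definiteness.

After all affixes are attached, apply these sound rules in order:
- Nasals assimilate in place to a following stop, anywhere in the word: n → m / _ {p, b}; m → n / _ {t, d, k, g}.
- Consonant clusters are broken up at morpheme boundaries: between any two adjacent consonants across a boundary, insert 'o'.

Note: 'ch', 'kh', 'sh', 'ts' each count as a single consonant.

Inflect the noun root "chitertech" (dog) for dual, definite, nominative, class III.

Attach number dual -teh → chitertechteh.
Attach definiteness definite khu- → khuchitertechteh.
Attach noun class class III -sh → khuchitertechtehsh.
Attach case nominative -e → khuchitertechtehshe.
Nasal assimilation: no change.
Apply epenthesis: khuchitertechtehshe → khuchitertechotehoshe.

khuchitertechotehoshe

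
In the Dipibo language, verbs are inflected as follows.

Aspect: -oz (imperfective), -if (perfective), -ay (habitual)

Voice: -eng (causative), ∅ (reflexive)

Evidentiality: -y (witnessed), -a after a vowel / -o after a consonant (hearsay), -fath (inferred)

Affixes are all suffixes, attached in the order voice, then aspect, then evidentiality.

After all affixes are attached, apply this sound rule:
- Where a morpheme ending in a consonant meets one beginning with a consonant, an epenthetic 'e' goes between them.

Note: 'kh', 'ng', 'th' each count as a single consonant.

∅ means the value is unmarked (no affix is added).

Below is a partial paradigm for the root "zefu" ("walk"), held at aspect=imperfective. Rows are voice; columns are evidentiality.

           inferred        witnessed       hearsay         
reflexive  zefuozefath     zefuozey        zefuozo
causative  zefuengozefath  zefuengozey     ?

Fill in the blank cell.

zefuengozo

Attach voice causative -eng → zefueng.
Attach aspect imperfective -oz → zefuengoz.
Attach evidentiality hearsay -o (after consonant 'z') → zefuengozo.
Epenthesis: no change.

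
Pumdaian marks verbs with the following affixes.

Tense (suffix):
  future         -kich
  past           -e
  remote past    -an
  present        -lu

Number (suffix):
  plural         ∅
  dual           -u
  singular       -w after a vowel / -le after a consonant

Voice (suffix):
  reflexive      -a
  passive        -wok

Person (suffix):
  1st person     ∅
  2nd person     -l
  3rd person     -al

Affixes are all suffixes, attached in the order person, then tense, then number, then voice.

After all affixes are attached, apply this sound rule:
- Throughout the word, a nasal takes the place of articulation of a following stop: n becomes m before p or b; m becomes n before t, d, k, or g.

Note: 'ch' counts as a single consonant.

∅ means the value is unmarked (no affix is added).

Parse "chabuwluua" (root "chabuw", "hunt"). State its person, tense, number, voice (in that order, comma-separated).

Segment: chabuw-lu-u-a.
person: ∅ → 1st person.
tense: -lu → present.
number: -u → dual.
voice: -a → reflexive.

1st person, present, dual, reflexive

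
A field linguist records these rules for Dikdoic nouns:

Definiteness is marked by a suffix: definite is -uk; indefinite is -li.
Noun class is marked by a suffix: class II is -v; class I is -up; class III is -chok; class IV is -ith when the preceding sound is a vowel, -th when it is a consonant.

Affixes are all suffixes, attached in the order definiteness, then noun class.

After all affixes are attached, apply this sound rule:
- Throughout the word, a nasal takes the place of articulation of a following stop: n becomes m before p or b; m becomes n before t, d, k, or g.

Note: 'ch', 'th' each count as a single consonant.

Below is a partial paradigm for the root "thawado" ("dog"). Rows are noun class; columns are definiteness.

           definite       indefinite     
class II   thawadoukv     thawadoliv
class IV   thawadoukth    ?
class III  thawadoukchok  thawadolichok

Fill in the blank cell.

Attach definiteness indefinite -li → thawadoli.
Attach noun class class IV -ith (after vowel 'i') → thawadoliith.
Nasal assimilation: no change.

thawadoliith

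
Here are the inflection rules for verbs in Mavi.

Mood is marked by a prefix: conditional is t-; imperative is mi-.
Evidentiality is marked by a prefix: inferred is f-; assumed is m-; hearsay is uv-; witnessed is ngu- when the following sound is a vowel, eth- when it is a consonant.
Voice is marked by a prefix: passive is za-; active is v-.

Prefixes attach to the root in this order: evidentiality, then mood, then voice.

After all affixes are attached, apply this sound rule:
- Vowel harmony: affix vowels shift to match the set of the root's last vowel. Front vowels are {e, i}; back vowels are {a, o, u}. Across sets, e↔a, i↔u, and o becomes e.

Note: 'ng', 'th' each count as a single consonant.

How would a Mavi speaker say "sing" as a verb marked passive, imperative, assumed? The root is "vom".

Attach evidentiality assumed m- → mvom.
Attach mood imperative mi- → mimvom.
Attach voice passive za- → zamimvom.
Apply vowel harmony: zamimvom → zamumvom.

zamumvom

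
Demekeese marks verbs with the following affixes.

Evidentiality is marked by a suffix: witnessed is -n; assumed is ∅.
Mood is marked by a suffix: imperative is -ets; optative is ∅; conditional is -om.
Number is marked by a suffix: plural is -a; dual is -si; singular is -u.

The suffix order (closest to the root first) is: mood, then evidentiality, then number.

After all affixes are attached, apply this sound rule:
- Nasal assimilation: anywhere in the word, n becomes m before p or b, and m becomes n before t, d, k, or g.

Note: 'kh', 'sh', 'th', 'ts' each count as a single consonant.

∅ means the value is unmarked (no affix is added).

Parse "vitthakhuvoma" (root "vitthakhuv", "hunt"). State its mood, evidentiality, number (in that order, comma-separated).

Segment: vitthakhuv-om-a.
mood: -om → conditional.
evidentiality: ∅ → assumed.
number: -a → plural.

conditional, assumed, plural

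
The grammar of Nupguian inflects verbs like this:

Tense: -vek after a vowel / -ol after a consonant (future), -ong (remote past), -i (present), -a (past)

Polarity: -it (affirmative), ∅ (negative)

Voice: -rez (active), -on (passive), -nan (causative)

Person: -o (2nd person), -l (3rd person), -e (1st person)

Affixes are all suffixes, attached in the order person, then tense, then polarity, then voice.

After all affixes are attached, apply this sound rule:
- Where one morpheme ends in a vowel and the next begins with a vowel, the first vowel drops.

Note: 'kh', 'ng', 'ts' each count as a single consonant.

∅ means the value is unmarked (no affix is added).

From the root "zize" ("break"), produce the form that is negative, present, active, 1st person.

zizirez

Attach person 1st person -e → zizee.
Attach tense present -i → zizeei.
polarity = negative: zero marking, form stays zizeei.
Attach voice active -rez → zizeeirez.
Apply vowel deletion: zizeeirez → zizirez.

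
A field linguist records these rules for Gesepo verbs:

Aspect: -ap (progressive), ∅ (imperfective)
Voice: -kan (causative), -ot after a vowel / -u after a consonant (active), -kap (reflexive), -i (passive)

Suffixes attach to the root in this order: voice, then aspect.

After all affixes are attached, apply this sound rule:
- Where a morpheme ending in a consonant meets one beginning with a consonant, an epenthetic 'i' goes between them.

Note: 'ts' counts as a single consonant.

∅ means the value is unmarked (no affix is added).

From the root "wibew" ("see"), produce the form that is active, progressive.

wibewuap

Attach voice active -u (after consonant 'w') → wibewu.
Attach aspect progressive -ap → wibewuap.
Epenthesis: no change.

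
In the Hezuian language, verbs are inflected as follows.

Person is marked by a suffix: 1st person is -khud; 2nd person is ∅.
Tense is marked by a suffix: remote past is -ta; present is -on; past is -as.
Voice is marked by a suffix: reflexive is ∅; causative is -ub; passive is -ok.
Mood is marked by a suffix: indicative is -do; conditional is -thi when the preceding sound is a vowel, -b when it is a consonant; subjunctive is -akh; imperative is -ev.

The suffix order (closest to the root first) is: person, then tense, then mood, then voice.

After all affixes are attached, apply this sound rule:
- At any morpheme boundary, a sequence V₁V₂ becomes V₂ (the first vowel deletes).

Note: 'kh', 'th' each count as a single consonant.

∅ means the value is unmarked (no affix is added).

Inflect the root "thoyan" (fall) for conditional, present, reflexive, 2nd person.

person = 2nd person: zero marking, form stays thoyan.
Attach tense present -on → thoyanon.
Attach mood conditional -b (after consonant 'n') → thoyanonb.
voice = reflexive: zero marking, form stays thoyanonb.
Vowel deletion: no change.

thoyanonb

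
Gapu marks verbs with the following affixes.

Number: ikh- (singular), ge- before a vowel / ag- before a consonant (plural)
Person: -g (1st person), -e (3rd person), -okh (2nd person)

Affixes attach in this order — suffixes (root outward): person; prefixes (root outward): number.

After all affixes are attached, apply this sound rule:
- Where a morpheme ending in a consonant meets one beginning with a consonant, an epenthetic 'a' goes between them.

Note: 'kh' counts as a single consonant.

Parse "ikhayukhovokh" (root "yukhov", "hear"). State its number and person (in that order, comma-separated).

singular, 2nd person

Segment: ikh-yukhov-okh.
number: ikh- → singular.
person: -okh → 2nd person.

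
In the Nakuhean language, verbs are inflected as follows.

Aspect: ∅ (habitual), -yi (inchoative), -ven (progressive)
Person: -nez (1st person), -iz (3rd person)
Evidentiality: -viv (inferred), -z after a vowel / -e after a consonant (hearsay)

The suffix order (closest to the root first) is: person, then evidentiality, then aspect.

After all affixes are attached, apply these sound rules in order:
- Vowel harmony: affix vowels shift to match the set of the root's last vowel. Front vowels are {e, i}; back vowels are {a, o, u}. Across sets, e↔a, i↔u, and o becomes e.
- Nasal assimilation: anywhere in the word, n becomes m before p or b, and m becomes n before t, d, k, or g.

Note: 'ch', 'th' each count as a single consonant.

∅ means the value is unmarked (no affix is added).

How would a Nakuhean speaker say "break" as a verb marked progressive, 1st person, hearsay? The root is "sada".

sadanazavan

Attach person 1st person -nez → sadanez.
Attach evidentiality hearsay -e (after consonant 'z') → sadaneze.
Attach aspect progressive -ven → sadanezeven.
Apply vowel harmony: sadanezeven → sadanazavan.
Nasal assimilation: no change.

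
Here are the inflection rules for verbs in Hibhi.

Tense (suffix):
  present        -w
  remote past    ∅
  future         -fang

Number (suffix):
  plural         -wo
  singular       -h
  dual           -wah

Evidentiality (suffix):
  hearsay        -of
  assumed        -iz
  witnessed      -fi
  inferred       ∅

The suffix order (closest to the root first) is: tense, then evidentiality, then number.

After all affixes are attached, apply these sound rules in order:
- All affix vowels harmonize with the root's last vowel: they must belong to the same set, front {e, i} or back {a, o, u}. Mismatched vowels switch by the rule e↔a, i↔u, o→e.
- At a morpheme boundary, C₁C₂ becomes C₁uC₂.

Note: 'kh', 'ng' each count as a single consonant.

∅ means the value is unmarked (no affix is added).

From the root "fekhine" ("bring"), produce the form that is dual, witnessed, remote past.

fekhinefiweh

tense = remote past: zero marking, form stays fekhine.
Attach evidentiality witnessed -fi → fekhinefi.
Attach number dual -wah → fekhinefiwah.
Apply vowel harmony: fekhinefiwah → fekhinefiweh.
Epenthesis: no change.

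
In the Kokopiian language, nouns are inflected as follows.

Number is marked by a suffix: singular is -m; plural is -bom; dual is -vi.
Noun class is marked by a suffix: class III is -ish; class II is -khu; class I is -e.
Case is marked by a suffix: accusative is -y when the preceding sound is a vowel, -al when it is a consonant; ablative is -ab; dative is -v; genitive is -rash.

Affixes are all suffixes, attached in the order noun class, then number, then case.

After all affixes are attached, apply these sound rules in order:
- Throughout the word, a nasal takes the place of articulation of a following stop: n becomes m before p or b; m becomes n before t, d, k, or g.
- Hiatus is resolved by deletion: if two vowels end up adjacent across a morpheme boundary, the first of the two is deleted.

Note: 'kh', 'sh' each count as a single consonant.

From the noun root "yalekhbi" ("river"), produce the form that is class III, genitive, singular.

yalekhbishmrash

Attach noun class class III -ish → yalekhbiish.
Attach number singular -m → yalekhbiishm.
Attach case genitive -rash → yalekhbiishmrash.
Nasal assimilation: no change.
Apply vowel deletion: yalekhbiishmrash → yalekhbishmrash.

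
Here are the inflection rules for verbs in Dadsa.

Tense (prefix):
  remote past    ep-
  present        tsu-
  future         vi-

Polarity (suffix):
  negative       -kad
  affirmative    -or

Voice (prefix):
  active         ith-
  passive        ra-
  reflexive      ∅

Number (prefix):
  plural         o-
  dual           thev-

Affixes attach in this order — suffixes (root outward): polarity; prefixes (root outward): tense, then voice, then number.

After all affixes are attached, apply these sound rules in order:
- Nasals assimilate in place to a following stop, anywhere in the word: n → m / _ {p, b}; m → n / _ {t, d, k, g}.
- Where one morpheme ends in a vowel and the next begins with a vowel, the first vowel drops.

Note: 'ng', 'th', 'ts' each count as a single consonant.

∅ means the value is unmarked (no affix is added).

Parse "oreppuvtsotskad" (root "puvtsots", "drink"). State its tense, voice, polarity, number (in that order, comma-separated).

Segment: o-ra-ep-puvtsots-kad.
tense: ep- → remote past.
voice: ra- → passive.
polarity: -kad → negative.
number: o- → plural.

remote past, passive, negative, plural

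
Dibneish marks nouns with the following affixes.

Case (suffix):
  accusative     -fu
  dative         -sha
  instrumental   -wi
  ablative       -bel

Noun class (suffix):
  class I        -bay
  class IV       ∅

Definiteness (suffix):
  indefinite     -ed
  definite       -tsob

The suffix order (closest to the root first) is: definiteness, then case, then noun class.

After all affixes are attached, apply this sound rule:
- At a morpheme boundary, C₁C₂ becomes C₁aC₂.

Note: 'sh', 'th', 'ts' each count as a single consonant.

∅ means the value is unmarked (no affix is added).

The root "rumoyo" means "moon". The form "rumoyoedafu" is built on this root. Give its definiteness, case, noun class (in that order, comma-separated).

Segment: rumoyo-ed-fu.
definiteness: -ed → indefinite.
case: -fu → accusative.
noun class: ∅ → class IV.

indefinite, accusative, class IV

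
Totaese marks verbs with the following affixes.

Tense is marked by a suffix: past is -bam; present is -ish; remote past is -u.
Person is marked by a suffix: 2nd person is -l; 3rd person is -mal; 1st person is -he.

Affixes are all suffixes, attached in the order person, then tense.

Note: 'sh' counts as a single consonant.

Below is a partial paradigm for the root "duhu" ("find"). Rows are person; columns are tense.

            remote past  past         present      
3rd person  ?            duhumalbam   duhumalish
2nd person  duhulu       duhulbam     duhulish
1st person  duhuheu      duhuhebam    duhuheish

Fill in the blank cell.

duhumalu

Attach person 3rd person -mal → duhumal.
Attach tense remote past -u → duhumalu.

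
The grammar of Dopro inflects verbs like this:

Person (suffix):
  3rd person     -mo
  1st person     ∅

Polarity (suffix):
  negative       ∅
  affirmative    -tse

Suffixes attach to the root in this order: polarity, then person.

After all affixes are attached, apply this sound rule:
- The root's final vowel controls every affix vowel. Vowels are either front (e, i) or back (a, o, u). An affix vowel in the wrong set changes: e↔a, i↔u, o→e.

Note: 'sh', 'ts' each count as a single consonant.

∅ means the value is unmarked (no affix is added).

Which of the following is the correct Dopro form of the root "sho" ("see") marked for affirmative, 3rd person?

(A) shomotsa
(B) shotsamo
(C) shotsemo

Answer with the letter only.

B

Attach polarity affirmative -tse → shotse.
Attach person 3rd person -mo → shotsemo.
Apply vowel harmony: shotsemo → shotsamo.
So the correct form is shotsamo, option (B).
(A) shomotsa is wrong: it has the affixes in the wrong order.
(C) shotsemo is wrong: it fails to apply the sound rule(s).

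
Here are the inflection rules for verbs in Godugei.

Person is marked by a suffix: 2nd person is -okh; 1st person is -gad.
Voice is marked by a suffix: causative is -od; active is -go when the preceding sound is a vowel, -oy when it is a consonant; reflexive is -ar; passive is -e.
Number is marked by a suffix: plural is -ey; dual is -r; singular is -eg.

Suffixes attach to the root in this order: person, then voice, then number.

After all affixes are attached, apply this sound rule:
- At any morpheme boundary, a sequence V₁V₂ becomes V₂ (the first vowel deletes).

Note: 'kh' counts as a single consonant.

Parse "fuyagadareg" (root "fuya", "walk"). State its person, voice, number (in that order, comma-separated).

1st person, reflexive, singular

Segment: fuya-gad-ar-eg.
person: -gad → 1st person.
voice: -ar → reflexive.
number: -eg → singular.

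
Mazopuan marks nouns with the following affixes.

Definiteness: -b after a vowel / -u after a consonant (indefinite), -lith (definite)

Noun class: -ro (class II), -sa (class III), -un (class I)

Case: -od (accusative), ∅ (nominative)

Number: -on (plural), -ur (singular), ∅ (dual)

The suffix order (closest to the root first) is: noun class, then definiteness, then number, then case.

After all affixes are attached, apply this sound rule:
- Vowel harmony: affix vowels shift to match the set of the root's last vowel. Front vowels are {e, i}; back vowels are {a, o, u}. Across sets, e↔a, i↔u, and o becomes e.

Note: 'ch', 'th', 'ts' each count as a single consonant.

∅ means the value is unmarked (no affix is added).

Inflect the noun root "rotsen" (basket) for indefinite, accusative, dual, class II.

Attach noun class class II -ro → rotsenro.
Attach definiteness indefinite -b (after vowel 'o') → rotsenrob.
number = dual: zero marking, form stays rotsenrob.
Attach case accusative -od → rotsenrobod.
Apply vowel harmony: rotsenrobod → rotsenrebed.

rotsenrebed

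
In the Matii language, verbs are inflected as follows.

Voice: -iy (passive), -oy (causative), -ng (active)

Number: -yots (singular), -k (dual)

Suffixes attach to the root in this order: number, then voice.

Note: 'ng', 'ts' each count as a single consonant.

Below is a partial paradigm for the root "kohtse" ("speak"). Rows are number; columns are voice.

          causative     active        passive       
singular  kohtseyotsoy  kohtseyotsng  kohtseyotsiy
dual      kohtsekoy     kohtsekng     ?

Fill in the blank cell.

Attach number dual -k → kohtsek.
Attach voice passive -iy → kohtsekiy.

kohtsekiy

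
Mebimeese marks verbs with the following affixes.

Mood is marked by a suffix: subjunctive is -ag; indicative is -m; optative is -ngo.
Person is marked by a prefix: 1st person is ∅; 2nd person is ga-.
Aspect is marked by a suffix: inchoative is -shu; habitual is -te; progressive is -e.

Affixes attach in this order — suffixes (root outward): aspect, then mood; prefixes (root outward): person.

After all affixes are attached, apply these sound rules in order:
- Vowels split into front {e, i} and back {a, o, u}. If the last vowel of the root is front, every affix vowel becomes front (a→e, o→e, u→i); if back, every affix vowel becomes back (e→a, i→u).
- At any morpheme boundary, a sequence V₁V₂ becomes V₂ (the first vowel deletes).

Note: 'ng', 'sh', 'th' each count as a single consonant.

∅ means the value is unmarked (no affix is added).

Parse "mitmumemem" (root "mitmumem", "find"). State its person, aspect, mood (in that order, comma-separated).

1st person, progressive, indicative

Segment: mitmumem-e-m.
person: ∅ → 1st person.
aspect: -e → progressive.
mood: -m → indicative.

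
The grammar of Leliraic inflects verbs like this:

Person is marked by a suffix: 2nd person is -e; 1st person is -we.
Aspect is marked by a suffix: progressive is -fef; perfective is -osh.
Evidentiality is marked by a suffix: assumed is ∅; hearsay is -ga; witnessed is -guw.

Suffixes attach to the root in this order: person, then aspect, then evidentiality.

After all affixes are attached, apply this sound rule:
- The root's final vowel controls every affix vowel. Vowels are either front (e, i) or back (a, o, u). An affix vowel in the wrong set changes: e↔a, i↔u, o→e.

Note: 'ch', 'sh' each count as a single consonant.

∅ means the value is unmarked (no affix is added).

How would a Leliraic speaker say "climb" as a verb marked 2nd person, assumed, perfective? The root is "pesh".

Attach person 2nd person -e → peshe.
Attach aspect perfective -osh → pesheosh.
evidentiality = assumed: zero marking, form stays pesheosh.
Apply vowel harmony: pesheosh → pesheesh.

pesheesh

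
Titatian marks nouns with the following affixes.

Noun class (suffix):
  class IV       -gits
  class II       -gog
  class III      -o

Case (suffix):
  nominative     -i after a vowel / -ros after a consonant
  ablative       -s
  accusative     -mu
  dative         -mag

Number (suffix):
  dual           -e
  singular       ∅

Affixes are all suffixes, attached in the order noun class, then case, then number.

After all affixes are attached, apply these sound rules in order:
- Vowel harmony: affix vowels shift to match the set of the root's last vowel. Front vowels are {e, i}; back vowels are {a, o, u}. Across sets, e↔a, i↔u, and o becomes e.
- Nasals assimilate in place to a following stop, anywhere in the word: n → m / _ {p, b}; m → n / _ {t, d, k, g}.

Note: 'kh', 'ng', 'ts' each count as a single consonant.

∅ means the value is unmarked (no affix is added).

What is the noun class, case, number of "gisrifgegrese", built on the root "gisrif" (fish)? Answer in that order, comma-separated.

class II, nominative, dual

Segment: gisrif-gog-ros-e.
noun class: -gog → class II.
case: -i/ros → nominative.
number: -e → dual.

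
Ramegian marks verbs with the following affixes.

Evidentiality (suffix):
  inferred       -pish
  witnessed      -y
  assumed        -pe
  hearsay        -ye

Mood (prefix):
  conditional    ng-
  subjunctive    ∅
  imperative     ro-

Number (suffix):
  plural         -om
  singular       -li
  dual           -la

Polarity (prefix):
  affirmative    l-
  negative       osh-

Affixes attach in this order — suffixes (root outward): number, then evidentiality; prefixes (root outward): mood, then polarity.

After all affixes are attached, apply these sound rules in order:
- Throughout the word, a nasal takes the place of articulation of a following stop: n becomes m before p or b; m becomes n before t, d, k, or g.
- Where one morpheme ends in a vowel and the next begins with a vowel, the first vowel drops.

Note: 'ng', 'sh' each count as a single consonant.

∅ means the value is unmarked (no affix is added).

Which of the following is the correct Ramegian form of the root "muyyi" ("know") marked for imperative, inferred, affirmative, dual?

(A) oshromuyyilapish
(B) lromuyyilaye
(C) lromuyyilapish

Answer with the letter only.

C

Attach mood imperative ro- → romuyyi.
Attach number dual -la → romuyyila.
Attach evidentiality inferred -pish → romuyyilapish.
Attach polarity affirmative l- → lromuyyilapish.
Nasal assimilation: no change.
Vowel deletion: no change.
So the correct form is lromuyyilapish, option (C).
(A) oshromuyyilapish is wrong: it uses negative instead of affirmative for polarity.
(B) lromuyyilaye is wrong: it uses hearsay instead of inferred for evidentiality.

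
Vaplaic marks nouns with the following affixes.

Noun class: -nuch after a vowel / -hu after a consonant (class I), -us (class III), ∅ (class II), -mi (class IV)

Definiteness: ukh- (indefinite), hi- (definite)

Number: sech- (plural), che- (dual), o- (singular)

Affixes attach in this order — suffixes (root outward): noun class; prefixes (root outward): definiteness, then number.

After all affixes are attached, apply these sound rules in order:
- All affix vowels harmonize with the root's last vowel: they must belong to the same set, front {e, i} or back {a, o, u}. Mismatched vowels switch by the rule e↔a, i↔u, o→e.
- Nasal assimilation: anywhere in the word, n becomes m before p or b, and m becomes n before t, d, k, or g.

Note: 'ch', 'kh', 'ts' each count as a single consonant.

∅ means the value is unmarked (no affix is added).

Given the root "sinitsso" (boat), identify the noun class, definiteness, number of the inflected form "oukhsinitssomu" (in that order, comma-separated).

Segment: o-ukh-sinitsso-mi.
noun class: -mi → class IV.
definiteness: ukh- → indefinite.
number: o- → singular.

class IV, indefinite, singular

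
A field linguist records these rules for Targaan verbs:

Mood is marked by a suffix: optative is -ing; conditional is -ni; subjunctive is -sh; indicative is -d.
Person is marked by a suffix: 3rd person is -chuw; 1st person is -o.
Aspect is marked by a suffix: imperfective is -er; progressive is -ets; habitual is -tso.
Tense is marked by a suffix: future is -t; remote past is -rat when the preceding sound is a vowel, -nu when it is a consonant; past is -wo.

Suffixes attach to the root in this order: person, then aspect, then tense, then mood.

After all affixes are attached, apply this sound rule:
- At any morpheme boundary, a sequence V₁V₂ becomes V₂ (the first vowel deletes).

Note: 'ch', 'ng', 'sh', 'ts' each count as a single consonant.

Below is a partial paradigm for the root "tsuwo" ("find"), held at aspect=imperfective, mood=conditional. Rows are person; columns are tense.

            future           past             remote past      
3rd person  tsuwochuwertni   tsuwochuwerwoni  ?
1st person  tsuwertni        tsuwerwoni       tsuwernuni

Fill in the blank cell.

Attach person 3rd person -chuw → tsuwochuw.
Attach aspect imperfective -er → tsuwochuwer.
Attach tense remote past -nu (after consonant 'r') → tsuwochuwernu.
Attach mood conditional -ni → tsuwochuwernuni.
Vowel deletion: no change.

tsuwochuwernuni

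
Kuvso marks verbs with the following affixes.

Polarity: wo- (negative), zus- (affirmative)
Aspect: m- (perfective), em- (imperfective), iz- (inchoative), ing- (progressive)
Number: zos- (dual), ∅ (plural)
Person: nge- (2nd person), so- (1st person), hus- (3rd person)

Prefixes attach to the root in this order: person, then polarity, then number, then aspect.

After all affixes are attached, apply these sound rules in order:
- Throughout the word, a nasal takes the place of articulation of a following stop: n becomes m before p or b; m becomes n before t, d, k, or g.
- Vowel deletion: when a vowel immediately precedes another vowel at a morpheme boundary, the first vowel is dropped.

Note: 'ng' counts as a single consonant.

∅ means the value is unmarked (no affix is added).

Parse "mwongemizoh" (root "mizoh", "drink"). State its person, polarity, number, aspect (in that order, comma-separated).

2nd person, negative, plural, perfective

Segment: m-wo-nge-mizoh.
person: nge- → 2nd person.
polarity: wo- → negative.
number: ∅ → plural.
aspect: m- → perfective.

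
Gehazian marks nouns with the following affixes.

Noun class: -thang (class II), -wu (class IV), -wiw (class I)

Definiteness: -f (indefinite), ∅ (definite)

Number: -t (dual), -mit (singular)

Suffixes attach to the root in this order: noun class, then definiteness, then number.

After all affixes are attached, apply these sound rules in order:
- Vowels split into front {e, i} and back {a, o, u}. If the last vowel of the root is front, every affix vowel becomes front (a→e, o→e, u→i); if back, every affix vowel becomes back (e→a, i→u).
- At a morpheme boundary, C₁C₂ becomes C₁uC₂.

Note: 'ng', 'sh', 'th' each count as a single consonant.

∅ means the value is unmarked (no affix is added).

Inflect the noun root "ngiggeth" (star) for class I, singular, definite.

Attach noun class class I -wiw → ngiggethwiw.
definiteness = definite: zero marking, form stays ngiggethwiw.
Attach number singular -mit → ngiggethwiwmit.
Vowel harmony: no change.
Apply epenthesis: ngiggethwiwmit → ngiggethuwiwumit.

ngiggethuwiwumit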